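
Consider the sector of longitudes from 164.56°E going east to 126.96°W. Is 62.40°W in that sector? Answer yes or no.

No

Band width going east from +164.56° to -126.96°: ((-126.96 − 164.56) mod 360) = 68.48°.
Offset of -62.40° east of the west edge: ((-62.40 − 164.56) mod 360) = 133.04°.
133.04° > 68.48° ⇒ outside.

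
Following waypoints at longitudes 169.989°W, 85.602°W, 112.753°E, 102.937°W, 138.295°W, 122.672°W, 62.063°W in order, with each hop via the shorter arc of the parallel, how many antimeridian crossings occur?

2

Leg 1: -169.989° → -85.602°, shortest Δλ = 84.387° (east) — does not cross 180°.
Leg 2: -85.602° → +112.753°, shortest Δλ = -161.645° (west) — crosses 180°.
Leg 3: +112.753° → -102.937°, shortest Δλ = 144.31° (east) — crosses 180°.
Leg 4: -102.937° → -138.295°, shortest Δλ = -35.358° (west) — does not cross 180°.
Leg 5: -138.295° → -122.672°, shortest Δλ = 15.623° (east) — does not cross 180°.
Leg 6: -122.672° → -62.063°, shortest Δλ = 60.609° (east) — does not cross 180°.
Total crossings: 2.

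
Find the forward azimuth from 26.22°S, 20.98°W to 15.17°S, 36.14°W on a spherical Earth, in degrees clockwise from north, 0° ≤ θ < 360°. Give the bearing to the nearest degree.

Δλ = -36.14 − -20.98 = -15.16°.
θ = atan2( sin Δλ · cos φ₂ , cos φ₁ · sin φ₂ − sin φ₁ · cos φ₂ · cos Δλ )
  = atan2(-0.25240, 0.17683) = -54.986° → normalised to [0°, 360°): 305.014°.

305°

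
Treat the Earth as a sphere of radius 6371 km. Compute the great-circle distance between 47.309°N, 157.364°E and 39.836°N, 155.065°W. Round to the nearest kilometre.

3859 km

Δλ = -155.065 − 157.364 = -312.429°; wrapped into (−180°, 180°]: 47.571°.
Δφ = 39.836 − 47.309 = -7.473°.
a = sin²(Δφ/2) + cos φ₁ · cos φ₂ · sin²(Δλ/2) = 0.088938.
c = 2·atan2(√a, √(1−a)) = 0.60566 rad → d = 6371·c ≈ 3858.69 km.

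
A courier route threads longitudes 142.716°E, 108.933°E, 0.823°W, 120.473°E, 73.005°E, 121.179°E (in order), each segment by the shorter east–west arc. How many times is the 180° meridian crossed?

Leg 1: +142.716° → +108.933°, shortest Δλ = -33.783° (west) — does not cross 180°.
Leg 2: +108.933° → -0.823°, shortest Δλ = -109.756° (west) — does not cross 180°.
Leg 3: -0.823° → +120.473°, shortest Δλ = 121.296° (east) — does not cross 180°.
Leg 4: +120.473° → +73.005°, shortest Δλ = -47.468° (west) — does not cross 180°.
Leg 5: +73.005° → +121.179°, shortest Δλ = 48.174° (east) — does not cross 180°.
Total crossings: 0.

0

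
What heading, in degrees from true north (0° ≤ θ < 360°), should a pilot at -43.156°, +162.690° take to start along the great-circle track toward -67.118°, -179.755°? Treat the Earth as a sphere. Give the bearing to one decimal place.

Δλ = -179.755 − 162.690 = -342.445°; wrapped into (−180°, 180°]: 17.555°.
θ = atan2( sin Δλ · cos φ₂ , cos φ₁ · sin φ₂ − sin φ₁ · cos φ₂ · cos Δλ )
  = atan2(0.11728, -0.41852) = 164.346° → normalised to [0°, 360°): 164.346°.

164.3°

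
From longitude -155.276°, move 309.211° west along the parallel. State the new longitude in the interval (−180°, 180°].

-104.487°

Start at -155.276°; shift −309.211° → -464.487°.
-464.487° lies outside (−180°, 180°]; add 360° → -104.487°.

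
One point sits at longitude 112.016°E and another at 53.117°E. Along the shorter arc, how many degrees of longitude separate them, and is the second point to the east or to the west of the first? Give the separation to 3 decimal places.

Raw difference: 53.117 − 112.016 = -58.899°.
Normalise into (−180°, 180°]: -58.899° stays -58.899°.
Negative ⇒ the second point lies to the west; separation 58.899°.

58.899° west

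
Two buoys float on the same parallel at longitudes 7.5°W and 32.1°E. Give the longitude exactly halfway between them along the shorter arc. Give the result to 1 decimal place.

12.3°E

Signed shortest Δλ from -7.5° to +32.1° is +39.6°.
Midpoint longitude = -7.5° + (+39.6°)/2 = -7.5° + 19.8° = +12.3°.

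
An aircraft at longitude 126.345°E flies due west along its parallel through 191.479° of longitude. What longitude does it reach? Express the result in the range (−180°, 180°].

65.134°W

Start at +126.345°; shift −191.479° → -65.134°.
-65.134° already lies in (−180°, 180°].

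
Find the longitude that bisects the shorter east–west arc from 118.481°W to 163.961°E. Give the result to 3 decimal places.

157.260°W

Signed shortest Δλ from -118.481° to +163.961° is -77.558°.
Midpoint longitude = -118.481° + (-77.558°)/2 = -118.481° − 38.779° = -157.260°.
(The naïve average (-118.481 + +163.961)/2 = 22.74° is on the wrong side of the globe.)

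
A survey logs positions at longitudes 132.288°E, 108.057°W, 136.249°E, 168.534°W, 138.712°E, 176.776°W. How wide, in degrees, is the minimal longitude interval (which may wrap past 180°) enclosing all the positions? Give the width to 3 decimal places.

Sort the longitudes: -176.776°, -168.534°, -108.057°, +132.288°, +136.249°, +138.712°.
Eastward gaps between consecutive values (wrapping around): 8.242°, 60.477°, 240.345°, 3.961°, 2.463°, 44.512°.
Largest gap = 240.345° ⇒ minimal covering band is its complement: 360° − 240.345° = 119.655°.
Band runs from +132.288° eastward to -108.057°, crossing the antimeridian.

119.655°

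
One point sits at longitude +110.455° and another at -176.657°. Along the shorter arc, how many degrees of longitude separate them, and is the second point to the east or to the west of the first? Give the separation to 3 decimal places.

72.888° east

Raw difference: -176.657 − 110.455 = -287.112°.
Normalise into (−180°, 180°]: -287.112° + 360° = 72.888°.
Positive ⇒ the second point lies to the east; separation 72.888°.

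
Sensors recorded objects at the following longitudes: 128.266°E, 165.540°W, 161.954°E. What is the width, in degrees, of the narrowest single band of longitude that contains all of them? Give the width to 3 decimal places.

Sort the longitudes: -165.540°, +128.266°, +161.954°.
Eastward gaps between consecutive values (wrapping around): 293.806°, 33.688°, 32.506°.
Largest gap = 293.806° ⇒ minimal covering band is its complement: 360° − 293.806° = 66.194°.
Band runs from +128.266° eastward to -165.540°, crossing the antimeridian.

66.194°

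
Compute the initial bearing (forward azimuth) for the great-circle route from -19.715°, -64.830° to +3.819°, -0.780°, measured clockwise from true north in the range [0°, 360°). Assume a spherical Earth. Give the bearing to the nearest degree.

Δλ = -0.780 − -64.830 = 64.050°.
θ = atan2( sin Δλ · cos φ₂ , cos φ₁ · sin φ₂ − sin φ₁ · cos φ₂ · cos Δλ )
  = atan2(0.89718, 0.20999) = 76.827° → normalised to [0°, 360°): 76.827°.

77°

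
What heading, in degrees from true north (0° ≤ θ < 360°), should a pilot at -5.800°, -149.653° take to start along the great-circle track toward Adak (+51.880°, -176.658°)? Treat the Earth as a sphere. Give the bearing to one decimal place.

341.5°

Δλ = -176.658 − -149.653 = -27.005°.
θ = atan2( sin Δλ · cos φ₂ , cos φ₁ · sin φ₂ − sin φ₁ · cos φ₂ · cos Δλ )
  = atan2(-0.28030, 0.83827) = -18.489° → normalised to [0°, 360°): 341.511°.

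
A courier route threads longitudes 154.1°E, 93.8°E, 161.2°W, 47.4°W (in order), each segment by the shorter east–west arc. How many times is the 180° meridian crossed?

Leg 1: +154.1° → +93.8°, shortest Δλ = -60.3° (west) — does not cross 180°.
Leg 2: +93.8° → -161.2°, shortest Δλ = 105.0° (east) — crosses 180°.
Leg 3: -161.2° → -47.4°, shortest Δλ = 113.8° (east) — does not cross 180°.
Total crossings: 1.

1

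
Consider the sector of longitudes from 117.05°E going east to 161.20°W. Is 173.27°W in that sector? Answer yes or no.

Band width going east from +117.05° to -161.20°: ((-161.20 − 117.05) mod 360) = 81.75°.
Offset of -173.27° east of the west edge: ((-173.27 − 117.05) mod 360) = 69.68°.
69.68° ≤ 81.75° ⇒ inside.

Yes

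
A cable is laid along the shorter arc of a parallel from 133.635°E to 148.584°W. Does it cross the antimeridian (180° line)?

Naïve |-148.584 − 133.635| = 282.219° > 180°, so the shorter arc goes the other way round — across 180°.
Signed shortest Δλ = ((-148.584 − 133.635 + 180) mod 360) − 180 = 77.781°.
Going east by 77.781° from +133.635° passes through 180° before reaching -148.584°.

Yes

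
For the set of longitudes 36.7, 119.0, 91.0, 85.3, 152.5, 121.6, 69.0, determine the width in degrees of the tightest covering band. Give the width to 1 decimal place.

Sort the longitudes: +36.7°, +69.0°, +85.3°, +91.0°, +119.0°, +121.6°, +152.5°.
Eastward gaps between consecutive values (wrapping around): 32.3°, 16.3°, 5.7°, 28.0°, 2.6°, 30.9°, 244.2°.
Largest gap = 244.2° ⇒ minimal covering band is its complement: 360° − 244.2° = 115.8°.
Band runs from +36.7° eastward to +152.5°.

115.8°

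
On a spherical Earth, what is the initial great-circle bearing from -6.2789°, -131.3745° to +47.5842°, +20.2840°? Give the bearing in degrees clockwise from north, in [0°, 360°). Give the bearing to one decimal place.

Δλ = 20.2840 − -131.3745 = 151.6585°.
θ = atan2( sin Δλ · cos φ₂ , cos φ₁ · sin φ₂ − sin φ₁ · cos φ₂ · cos Δλ )
  = atan2(0.32021, 0.66891) = 25.580° → normalised to [0°, 360°): 25.580°.

25.6°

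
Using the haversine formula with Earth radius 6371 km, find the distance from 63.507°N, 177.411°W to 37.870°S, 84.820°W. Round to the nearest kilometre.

Δλ = -84.820 − -177.411 = 92.591°.
Δφ = -37.870 − 63.507 = -101.377°.
a = sin²(Δφ/2) + cos φ₁ · cos φ₂ · sin²(Δλ/2) = 0.782664.
c = 2·atan2(√a, √(1−a)) = 2.17163 rad → d = 6371·c ≈ 13835.43 km.

13835 km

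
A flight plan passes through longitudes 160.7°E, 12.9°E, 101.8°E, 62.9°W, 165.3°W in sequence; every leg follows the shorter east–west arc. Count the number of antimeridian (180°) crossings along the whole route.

0

Leg 1: +160.7° → +12.9°, shortest Δλ = -147.8° (west) — does not cross 180°.
Leg 2: +12.9° → +101.8°, shortest Δλ = 88.9° (east) — does not cross 180°.
Leg 3: +101.8° → -62.9°, shortest Δλ = -164.7° (west) — does not cross 180°.
Leg 4: -62.9° → -165.3°, shortest Δλ = -102.4° (west) — does not cross 180°.
Total crossings: 0.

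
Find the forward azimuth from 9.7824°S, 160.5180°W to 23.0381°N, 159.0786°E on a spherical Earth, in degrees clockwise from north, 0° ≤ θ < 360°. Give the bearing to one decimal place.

310.2°

Δλ = 159.0786 − -160.5180 = 319.5966°; wrapped into (−180°, 180°]: -40.4034°.
θ = atan2( sin Δλ · cos φ₂ , cos φ₁ · sin φ₂ − sin φ₁ · cos φ₂ · cos Δλ )
  = atan2(-0.59647, 0.50472) = -49.763° → normalised to [0°, 360°): 310.237°.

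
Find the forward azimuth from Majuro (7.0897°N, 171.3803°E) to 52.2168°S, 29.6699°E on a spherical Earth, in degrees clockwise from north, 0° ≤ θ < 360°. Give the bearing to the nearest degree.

208°

Δλ = 29.6699 − 171.3803 = -141.7104°.
θ = atan2( sin Δλ · cos φ₂ , cos φ₁ · sin φ₂ − sin φ₁ · cos φ₂ · cos Δλ )
  = atan2(-0.37964, -0.72494) = -152.360° → normalised to [0°, 360°): 207.640°.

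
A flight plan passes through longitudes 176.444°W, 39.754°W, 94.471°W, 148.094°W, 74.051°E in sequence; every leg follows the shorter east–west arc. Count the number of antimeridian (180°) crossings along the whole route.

1

Leg 1: -176.444° → -39.754°, shortest Δλ = 136.69° (east) — does not cross 180°.
Leg 2: -39.754° → -94.471°, shortest Δλ = -54.717° (west) — does not cross 180°.
Leg 3: -94.471° → -148.094°, shortest Δλ = -53.623° (west) — does not cross 180°.
Leg 4: -148.094° → +74.051°, shortest Δλ = -137.855° (west) — crosses 180°.
Total crossings: 1.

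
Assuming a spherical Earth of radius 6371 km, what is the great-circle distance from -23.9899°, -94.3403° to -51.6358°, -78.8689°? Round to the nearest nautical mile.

1806 nmi

Δλ = -78.8689 − -94.3403 = 15.4714°.
Δφ = -51.6358 − -23.9899 = -27.6459°.
a = sin²(Δφ/2) + cos φ₁ · cos φ₂ · sin²(Δλ/2) = 0.067358.
c = 2·atan2(√a, √(1−a)) = 0.52508 rad → d = 6371·c ≈ 3345.28 km ≈ 1806.30 nmi.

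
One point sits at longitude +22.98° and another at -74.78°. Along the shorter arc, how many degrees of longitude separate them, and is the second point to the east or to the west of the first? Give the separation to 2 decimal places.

97.76° west

Raw difference: -74.78 − 22.98 = -97.76°.
Normalise into (−180°, 180°]: -97.76° stays -97.76°.
Negative ⇒ the second point lies to the west; separation 97.76°.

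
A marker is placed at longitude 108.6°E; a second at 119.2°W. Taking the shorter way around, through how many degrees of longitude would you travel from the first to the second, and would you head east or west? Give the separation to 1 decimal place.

132.2° east

Raw difference: -119.2 − 108.6 = -227.8°.
Normalise into (−180°, 180°]: -227.8° + 360° = 132.2°.
Positive ⇒ the second point lies to the east; separation 132.2°.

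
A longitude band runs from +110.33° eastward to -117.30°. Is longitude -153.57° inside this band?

Yes

Band width going east from +110.33° to -117.30°: ((-117.30 − 110.33) mod 360) = 132.37°.
Offset of -153.57° east of the west edge: ((-153.57 − 110.33) mod 360) = 96.10°.
96.10° ≤ 132.37° ⇒ inside.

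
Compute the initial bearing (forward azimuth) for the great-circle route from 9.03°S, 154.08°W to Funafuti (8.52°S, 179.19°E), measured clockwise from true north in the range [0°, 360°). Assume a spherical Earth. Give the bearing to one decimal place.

Δλ = 179.19 − -154.08 = 333.27°; wrapped into (−180°, 180°]: -26.73°.
θ = atan2( sin Δλ · cos φ₂ , cos φ₁ · sin φ₂ − sin φ₁ · cos φ₂ · cos Δλ )
  = atan2(-0.44482, -0.00769) = -90.990° → normalised to [0°, 360°): 269.010°.

269.0°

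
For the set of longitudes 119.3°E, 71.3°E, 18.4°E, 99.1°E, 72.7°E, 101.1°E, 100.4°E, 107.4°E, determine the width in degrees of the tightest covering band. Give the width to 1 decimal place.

100.9°

Sort the longitudes: +18.4°, +71.3°, +72.7°, +99.1°, +100.4°, +101.1°, +107.4°, +119.3°.
Eastward gaps between consecutive values (wrapping around): 52.9°, 1.4°, 26.4°, 1.3°, 0.7°, 6.3°, 11.9°, 259.1°.
Largest gap = 259.1° ⇒ minimal covering band is its complement: 360° − 259.1° = 100.9°.
Band runs from +18.4° eastward to +119.3°.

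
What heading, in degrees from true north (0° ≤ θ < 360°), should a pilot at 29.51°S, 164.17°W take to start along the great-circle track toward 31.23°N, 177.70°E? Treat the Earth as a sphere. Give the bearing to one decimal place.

342.6°

Δλ = 177.70 − -164.17 = 341.87°; wrapped into (−180°, 180°]: -18.13°.
θ = atan2( sin Δλ · cos φ₂ , cos φ₁ · sin φ₂ − sin φ₁ · cos φ₂ · cos Δλ )
  = atan2(-0.26608, 0.85150) = -17.353° → normalised to [0°, 360°): 342.647°.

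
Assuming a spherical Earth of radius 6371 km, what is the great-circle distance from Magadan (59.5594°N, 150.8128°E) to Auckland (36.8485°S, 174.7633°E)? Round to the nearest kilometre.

Δλ = 174.7633 − 150.8128 = 23.9505°.
Δφ = -36.8485 − 59.5594 = -96.4079°.
a = sin²(Δφ/2) + cos φ₁ · cos φ₂ · sin²(Δλ/2) = 0.573257.
c = 2·atan2(√a, √(1−a)) = 1.71784 rad → d = 6371·c ≈ 10944.36 km.

10944 km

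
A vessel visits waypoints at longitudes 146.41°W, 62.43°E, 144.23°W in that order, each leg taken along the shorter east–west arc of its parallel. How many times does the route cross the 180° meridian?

Leg 1: -146.41° → +62.43°, shortest Δλ = -151.16° (west) — crosses 180°.
Leg 2: +62.43° → -144.23°, shortest Δλ = 153.34° (east) — crosses 180°.
Total crossings: 2.

2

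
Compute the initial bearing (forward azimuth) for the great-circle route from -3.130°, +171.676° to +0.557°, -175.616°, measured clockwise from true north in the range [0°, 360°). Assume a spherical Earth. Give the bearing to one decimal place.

Δλ = -175.616 − 171.676 = -347.292°; wrapped into (−180°, 180°]: 12.708°.
θ = atan2( sin Δλ · cos φ₂ , cos φ₁ · sin φ₂ − sin φ₁ · cos φ₂ · cos Δλ )
  = atan2(0.21997, 0.06297) = 74.026° → normalised to [0°, 360°): 74.026°.

74.0°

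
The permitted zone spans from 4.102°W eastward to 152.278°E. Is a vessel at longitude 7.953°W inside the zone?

No

Band width going east from -4.102° to +152.278°: ((152.278 − -4.102) mod 360) = 156.380°.
Offset of -7.953° east of the west edge: ((-7.953 − -4.102) mod 360) = 356.149°.
356.149° > 156.380° ⇒ outside.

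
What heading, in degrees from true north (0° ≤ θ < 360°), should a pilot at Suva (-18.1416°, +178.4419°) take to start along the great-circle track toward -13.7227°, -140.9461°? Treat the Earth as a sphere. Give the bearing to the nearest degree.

90°

Δλ = -140.9461 − 178.4419 = -319.3880°; wrapped into (−180°, 180°]: 40.6120°.
θ = atan2( sin Δλ · cos φ₂ , cos φ₁ · sin φ₂ − sin φ₁ · cos φ₂ · cos Δλ )
  = atan2(0.63235, 0.00419) = 89.620° → normalised to [0°, 360°): 89.620°.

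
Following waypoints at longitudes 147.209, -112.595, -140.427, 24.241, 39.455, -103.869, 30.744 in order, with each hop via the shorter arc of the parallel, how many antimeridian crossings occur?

Leg 1: +147.209° → -112.595°, shortest Δλ = 100.196° (east) — crosses 180°.
Leg 2: -112.595° → -140.427°, shortest Δλ = -27.832° (west) — does not cross 180°.
Leg 3: -140.427° → +24.241°, shortest Δλ = 164.668° (east) — does not cross 180°.
Leg 4: +24.241° → +39.455°, shortest Δλ = 15.214° (east) — does not cross 180°.
Leg 5: +39.455° → -103.869°, shortest Δλ = -143.324° (west) — does not cross 180°.
Leg 6: -103.869° → +30.744°, shortest Δλ = 134.613° (east) — does not cross 180°.
Total crossings: 1.

1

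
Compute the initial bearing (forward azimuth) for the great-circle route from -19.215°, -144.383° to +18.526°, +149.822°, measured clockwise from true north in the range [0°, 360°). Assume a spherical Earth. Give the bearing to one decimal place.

Δλ = 149.822 − -144.383 = 294.205°; wrapped into (−180°, 180°]: -65.795°.
θ = atan2( sin Δλ · cos φ₂ , cos φ₁ · sin φ₂ − sin φ₁ · cos φ₂ · cos Δλ )
  = atan2(-0.86482, 0.42798) = -63.670° → normalised to [0°, 360°): 296.330°.

296.3°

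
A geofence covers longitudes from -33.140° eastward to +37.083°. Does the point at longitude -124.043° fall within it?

No

Band width going east from -33.140° to +37.083°: ((37.083 − -33.140) mod 360) = 70.223°.
Offset of -124.043° east of the west edge: ((-124.043 − -33.140) mod 360) = 269.097°.
269.097° > 70.223° ⇒ outside.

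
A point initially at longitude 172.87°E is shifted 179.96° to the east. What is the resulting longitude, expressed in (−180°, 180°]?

Start at +172.87°; shift +179.96° → +352.83°.
+352.83° lies outside (−180°, 180°]; subtract 360° → -7.17°.

7.17°W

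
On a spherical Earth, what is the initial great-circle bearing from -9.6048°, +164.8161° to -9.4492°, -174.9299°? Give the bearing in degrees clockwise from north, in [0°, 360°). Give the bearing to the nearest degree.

91°

Δλ = -174.9299 − 164.8161 = -339.7460°; wrapped into (−180°, 180°]: 20.2540°.
θ = atan2( sin Δλ · cos φ₂ , cos φ₁ · sin φ₂ − sin φ₁ · cos φ₂ · cos Δλ )
  = atan2(0.34149, -0.00746) = 91.252° → normalised to [0°, 360°): 91.252°.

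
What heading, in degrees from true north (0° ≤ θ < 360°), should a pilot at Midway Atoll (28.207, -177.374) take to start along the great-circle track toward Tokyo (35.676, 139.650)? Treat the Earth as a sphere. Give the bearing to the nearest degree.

293°

Δλ = 139.650 − -177.374 = 317.024°; wrapped into (−180°, 180°]: -42.976°.
θ = atan2( sin Δλ · cos φ₂ , cos φ₁ · sin φ₂ − sin φ₁ · cos φ₂ · cos Δλ )
  = atan2(-0.55376, 0.23303) = -67.178° → normalised to [0°, 360°): 292.822°.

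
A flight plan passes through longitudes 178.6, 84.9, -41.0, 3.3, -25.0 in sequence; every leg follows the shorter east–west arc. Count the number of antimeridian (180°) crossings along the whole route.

0

Leg 1: +178.6° → +84.9°, shortest Δλ = -93.7° (west) — does not cross 180°.
Leg 2: +84.9° → -41.0°, shortest Δλ = -125.9° (west) — does not cross 180°.
Leg 3: -41.0° → +3.3°, shortest Δλ = 44.3° (east) — does not cross 180°.
Leg 4: +3.3° → -25.0°, shortest Δλ = -28.3° (west) — does not cross 180°.
Total crossings: 0.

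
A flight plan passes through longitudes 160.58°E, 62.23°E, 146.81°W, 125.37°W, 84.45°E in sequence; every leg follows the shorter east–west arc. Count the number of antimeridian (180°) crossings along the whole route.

2

Leg 1: +160.58° → +62.23°, shortest Δλ = -98.35° (west) — does not cross 180°.
Leg 2: +62.23° → -146.81°, shortest Δλ = 150.96° (east) — crosses 180°.
Leg 3: -146.81° → -125.37°, shortest Δλ = 21.44° (east) — does not cross 180°.
Leg 4: -125.37° → +84.45°, shortest Δλ = -150.18° (west) — crosses 180°.
Total crossings: 2.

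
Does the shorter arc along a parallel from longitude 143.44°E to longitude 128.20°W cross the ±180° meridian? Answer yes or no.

Yes

Naïve |-128.20 − 143.44| = 271.64° > 180°, so the shorter arc goes the other way round — across 180°.
Signed shortest Δλ = ((-128.20 − 143.44 + 180) mod 360) − 180 = 88.36°.
Going east by 88.36° from +143.44° passes through 180° before reaching -128.20°.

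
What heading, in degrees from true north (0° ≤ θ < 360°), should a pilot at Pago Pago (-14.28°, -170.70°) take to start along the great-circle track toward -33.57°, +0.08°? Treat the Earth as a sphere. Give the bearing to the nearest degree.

170°

Δλ = 0.08 − -170.70 = 170.78°.
θ = atan2( sin Δλ · cos φ₂ , cos φ₁ · sin φ₂ − sin φ₁ · cos φ₂ · cos Δλ )
  = atan2(0.13350, -0.73874) = 169.756° → normalised to [0°, 360°): 169.756°.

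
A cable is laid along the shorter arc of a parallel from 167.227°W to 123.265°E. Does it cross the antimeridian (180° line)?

Yes

Naïve |123.265 − -167.227| = 290.492° > 180°, so the shorter arc goes the other way round — across 180°.
Signed shortest Δλ = ((123.265 − -167.227 + 180) mod 360) − 180 = -69.508°.
Going west by 69.508° from -167.227° passes through 180° before reaching +123.265°.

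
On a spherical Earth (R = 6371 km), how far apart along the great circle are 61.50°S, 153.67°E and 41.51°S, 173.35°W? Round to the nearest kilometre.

3124 km

Δλ = -173.35 − 153.67 = -327.02°; wrapped into (−180°, 180°]: 32.98°.
Δφ = -41.51 − -61.50 = 19.99°.
a = sin²(Δφ/2) + cos φ₁ · cos φ₂ · sin²(Δλ/2) = 0.058913.
c = 2·atan2(√a, √(1−a)) = 0.49034 rad → d = 6371·c ≈ 3123.93 km.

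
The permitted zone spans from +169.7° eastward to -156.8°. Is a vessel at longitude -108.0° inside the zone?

No

Band width going east from +169.7° to -156.8°: ((-156.8 − 169.7) mod 360) = 33.5°.
Offset of -108.0° east of the west edge: ((-108.0 − 169.7) mod 360) = 82.3°.
82.3° > 33.5° ⇒ outside.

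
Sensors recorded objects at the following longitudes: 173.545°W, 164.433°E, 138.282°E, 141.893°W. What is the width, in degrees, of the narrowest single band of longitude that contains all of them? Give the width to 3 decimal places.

Sort the longitudes: -173.545°, -141.893°, +138.282°, +164.433°.
Eastward gaps between consecutive values (wrapping around): 31.652°, 280.175°, 26.151°, 22.022°.
Largest gap = 280.175° ⇒ minimal covering band is its complement: 360° − 280.175° = 79.825°.
Band runs from +138.282° eastward to -141.893°, crossing the antimeridian.

79.825°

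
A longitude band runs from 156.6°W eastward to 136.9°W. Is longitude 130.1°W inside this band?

Band width going east from -156.6° to -136.9°: ((-136.9 − -156.6) mod 360) = 19.7°.
Offset of -130.1° east of the west edge: ((-130.1 − -156.6) mod 360) = 26.5°.
26.5° > 19.7° ⇒ outside.

No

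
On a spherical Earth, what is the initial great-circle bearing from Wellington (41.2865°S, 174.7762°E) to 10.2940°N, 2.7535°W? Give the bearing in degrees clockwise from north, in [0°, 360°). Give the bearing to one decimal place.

184.7°

Δλ = -2.7535 − 174.7762 = -177.5297°.
θ = atan2( sin Δλ · cos φ₂ , cos φ₁ · sin φ₂ − sin φ₁ · cos φ₂ · cos Δλ )
  = atan2(-0.04241, -0.51432) = -175.286° → normalised to [0°, 360°): 184.714°.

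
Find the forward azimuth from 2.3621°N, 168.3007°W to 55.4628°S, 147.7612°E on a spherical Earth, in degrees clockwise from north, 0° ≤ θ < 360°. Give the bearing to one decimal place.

Δλ = 147.7612 − -168.3007 = 316.0619°; wrapped into (−180°, 180°]: -43.9381°.
θ = atan2( sin Δλ · cos φ₂ , cos φ₁ · sin φ₂ − sin φ₁ · cos φ₂ · cos Δλ )
  = atan2(-0.39339, -0.83988) = -154.902° → normalised to [0°, 360°): 205.098°.

205.1°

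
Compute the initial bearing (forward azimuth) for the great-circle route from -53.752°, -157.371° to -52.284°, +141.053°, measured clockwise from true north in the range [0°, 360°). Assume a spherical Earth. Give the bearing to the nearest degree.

Δλ = 141.053 − -157.371 = 298.424°; wrapped into (−180°, 180°]: -61.576°.
θ = atan2( sin Δλ · cos φ₂ , cos φ₁ · sin φ₂ − sin φ₁ · cos φ₂ · cos Δλ )
  = atan2(-0.53800, -0.23290) = -113.408° → normalised to [0°, 360°): 246.592°.

247°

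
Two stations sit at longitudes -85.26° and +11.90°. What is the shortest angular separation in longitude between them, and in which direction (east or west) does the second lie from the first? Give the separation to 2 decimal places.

97.16° east

Raw difference: 11.90 − -85.26 = 97.16°.
Normalise into (−180°, 180°]: 97.16° stays 97.16°.
Positive ⇒ the second point lies to the east; separation 97.16°.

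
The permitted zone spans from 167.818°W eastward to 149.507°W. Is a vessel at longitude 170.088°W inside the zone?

Band width going east from -167.818° to -149.507°: ((-149.507 − -167.818) mod 360) = 18.311°.
Offset of -170.088° east of the west edge: ((-170.088 − -167.818) mod 360) = 357.730°.
357.730° > 18.311° ⇒ outside.

No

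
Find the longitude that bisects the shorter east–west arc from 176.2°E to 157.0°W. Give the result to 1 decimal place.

Signed shortest Δλ from +176.2° to -157.0° is +26.8°.
Midpoint longitude = +176.2° + (+26.8°)/2 = +176.2° + 13.4° = +189.6°.
Normalise into (−180°, 180°]: -170.4°.
(The naïve average (+176.2 + -157.0)/2 = 9.6° is on the wrong side of the globe.)

170.4°W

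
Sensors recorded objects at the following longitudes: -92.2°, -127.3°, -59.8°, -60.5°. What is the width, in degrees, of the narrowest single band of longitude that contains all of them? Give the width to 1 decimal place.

67.5°

Sort the longitudes: -127.3°, -92.2°, -60.5°, -59.8°.
Eastward gaps between consecutive values (wrapping around): 35.1°, 31.7°, 0.7°, 292.5°.
Largest gap = 292.5° ⇒ minimal covering band is its complement: 360° − 292.5° = 67.5°.
Band runs from -127.3° eastward to -59.8°.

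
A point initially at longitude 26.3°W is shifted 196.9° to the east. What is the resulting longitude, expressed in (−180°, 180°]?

Start at -26.3°; shift +196.9° → +170.6°.
+170.6° already lies in (−180°, 180°].

170.6°E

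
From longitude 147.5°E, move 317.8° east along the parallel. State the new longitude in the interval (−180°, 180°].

Start at +147.5°; shift +317.8° → +465.3°.
+465.3° lies outside (−180°, 180°]; subtract 360° → +105.3°.

105.3°E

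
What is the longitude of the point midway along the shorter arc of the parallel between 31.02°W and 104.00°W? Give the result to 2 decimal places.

67.51°W

Signed shortest Δλ from -31.02° to -104.00° is -72.98°.
Midpoint longitude = -31.02° + (-72.98°)/2 = -31.02° − 36.49° = -67.51°.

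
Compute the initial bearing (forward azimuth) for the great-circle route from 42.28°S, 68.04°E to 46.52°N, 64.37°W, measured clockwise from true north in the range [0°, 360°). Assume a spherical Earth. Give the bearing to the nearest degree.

Δλ = -64.37 − 68.04 = -132.41°.
θ = atan2( sin Δλ · cos φ₂ , cos φ₁ · sin φ₂ − sin φ₁ · cos φ₂ · cos Δλ )
  = atan2(-0.50805, 0.22465) = -66.146° → normalised to [0°, 360°): 293.854°.

294°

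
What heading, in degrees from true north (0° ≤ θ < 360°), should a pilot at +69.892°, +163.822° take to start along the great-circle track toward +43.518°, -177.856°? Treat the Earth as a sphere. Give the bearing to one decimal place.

150.9°

Δλ = -177.856 − 163.822 = -341.678°; wrapped into (−180°, 180°]: 18.322°.
θ = atan2( sin Δλ · cos φ₂ , cos φ₁ · sin φ₂ − sin φ₁ · cos φ₂ · cos Δλ )
  = atan2(0.22796, -0.40971) = 150.909° → normalised to [0°, 360°): 150.909°.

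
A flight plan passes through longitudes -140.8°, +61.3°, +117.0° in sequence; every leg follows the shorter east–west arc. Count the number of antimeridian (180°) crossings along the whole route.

Leg 1: -140.8° → +61.3°, shortest Δλ = -157.9° (west) — crosses 180°.
Leg 2: +61.3° → +117.0°, shortest Δλ = 55.7° (east) — does not cross 180°.
Total crossings: 1.

1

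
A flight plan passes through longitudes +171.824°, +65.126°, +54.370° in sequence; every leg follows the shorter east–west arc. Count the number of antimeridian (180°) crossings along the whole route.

0

Leg 1: +171.824° → +65.126°, shortest Δλ = -106.698° (west) — does not cross 180°.
Leg 2: +65.126° → +54.370°, shortest Δλ = -10.756° (west) — does not cross 180°.
Total crossings: 0.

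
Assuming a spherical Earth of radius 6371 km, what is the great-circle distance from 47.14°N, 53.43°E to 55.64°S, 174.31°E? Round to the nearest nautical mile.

8606 nmi

Δλ = 174.31 − 53.43 = 120.88°.
Δφ = -55.64 − 47.14 = -102.78°.
a = sin²(Δφ/2) + cos φ₁ · cos φ₂ · sin²(Δλ/2) = 0.901074.
c = 2·atan2(√a, √(1−a)) = 2.50168 rad → d = 6371·c ≈ 15938.20 km ≈ 8605.94 nmi.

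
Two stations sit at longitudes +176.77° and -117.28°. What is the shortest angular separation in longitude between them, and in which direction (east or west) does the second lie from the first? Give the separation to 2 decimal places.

65.95° east

Raw difference: -117.28 − 176.77 = -294.05°.
Normalise into (−180°, 180°]: -294.05° + 360° = 65.95°.
Positive ⇒ the second point lies to the east; separation 65.95°.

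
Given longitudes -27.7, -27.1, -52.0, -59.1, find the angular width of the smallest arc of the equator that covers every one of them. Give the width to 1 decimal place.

32.0°

Sort the longitudes: -59.1°, -52.0°, -27.7°, -27.1°.
Eastward gaps between consecutive values (wrapping around): 7.1°, 24.3°, 0.6°, 328.0°.
Largest gap = 328.0° ⇒ minimal covering band is its complement: 360° − 328.0° = 32.0°.
Band runs from -59.1° eastward to -27.1°.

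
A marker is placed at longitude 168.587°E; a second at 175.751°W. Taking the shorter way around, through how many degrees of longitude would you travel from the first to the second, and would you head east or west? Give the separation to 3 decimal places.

Raw difference: -175.751 − 168.587 = -344.338°.
Normalise into (−180°, 180°]: -344.338° + 360° = 15.662°.
Positive ⇒ the second point lies to the east; separation 15.662°.

15.662° east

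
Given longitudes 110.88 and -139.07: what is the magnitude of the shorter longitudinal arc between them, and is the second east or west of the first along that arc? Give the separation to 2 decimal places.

Raw difference: -139.07 − 110.88 = -249.95°.
Normalise into (−180°, 180°]: -249.95° + 360° = 110.05°.
Positive ⇒ the second point lies to the east; separation 110.05°.

110.05° east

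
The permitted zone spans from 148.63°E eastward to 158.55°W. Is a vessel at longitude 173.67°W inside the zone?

Yes

Band width going east from +148.63° to -158.55°: ((-158.55 − 148.63) mod 360) = 52.82°.
Offset of -173.67° east of the west edge: ((-173.67 − 148.63) mod 360) = 37.70°.
37.70° ≤ 52.82° ⇒ inside.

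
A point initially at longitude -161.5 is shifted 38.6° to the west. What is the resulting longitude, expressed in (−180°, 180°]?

Start at -161.5°; shift −38.6° → -200.1°.
-200.1° lies outside (−180°, 180°]; add 360° → +159.9°.

+159.9°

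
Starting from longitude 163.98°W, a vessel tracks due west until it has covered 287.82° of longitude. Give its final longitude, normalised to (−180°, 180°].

Start at -163.98°; shift −287.82° → -451.80°.
-451.80° lies outside (−180°, 180°]; add 360° → -91.80°.

91.80°W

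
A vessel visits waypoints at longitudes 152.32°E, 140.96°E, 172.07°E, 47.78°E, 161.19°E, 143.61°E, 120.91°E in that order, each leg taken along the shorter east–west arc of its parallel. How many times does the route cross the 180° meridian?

Leg 1: +152.32° → +140.96°, shortest Δλ = -11.36° (west) — does not cross 180°.
Leg 2: +140.96° → +172.07°, shortest Δλ = 31.11° (east) — does not cross 180°.
Leg 3: +172.07° → +47.78°, shortest Δλ = -124.29° (west) — does not cross 180°.
Leg 4: +47.78° → +161.19°, shortest Δλ = 113.41° (east) — does not cross 180°.
Leg 5: +161.19° → +143.61°, shortest Δλ = -17.58° (west) — does not cross 180°.
Leg 6: +143.61° → +120.91°, shortest Δλ = -22.7° (west) — does not cross 180°.
Total crossings: 0.

0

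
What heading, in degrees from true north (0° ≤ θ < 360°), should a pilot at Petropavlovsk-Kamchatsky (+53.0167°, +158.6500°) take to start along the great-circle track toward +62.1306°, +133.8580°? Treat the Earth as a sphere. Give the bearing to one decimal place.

Δλ = 133.8580 − 158.6500 = -24.7920°.
θ = atan2( sin Δλ · cos φ₂ , cos φ₁ · sin φ₂ − sin φ₁ · cos φ₂ · cos Δλ )
  = atan2(-0.19602, 0.19281) = -45.472° → normalised to [0°, 360°): 314.528°.

314.5°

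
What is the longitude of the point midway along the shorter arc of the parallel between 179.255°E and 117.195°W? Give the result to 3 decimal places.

148.970°W

Signed shortest Δλ from +179.255° to -117.195° is +63.550°.
Midpoint longitude = +179.255° + (+63.550°)/2 = +179.255° + 31.775° = +211.030°.
Normalise into (−180°, 180°]: -148.970°.
(The naïve average (+179.255 + -117.195)/2 = 31.03° is on the wrong side of the globe.)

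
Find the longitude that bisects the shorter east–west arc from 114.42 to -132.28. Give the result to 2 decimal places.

+171.07°

Signed shortest Δλ from +114.42° to -132.28° is +113.30°.
Midpoint longitude = +114.42° + (+113.30°)/2 = +114.42° + 56.65° = +171.07°.
(The naïve average (+114.42 + -132.28)/2 = -8.93° is on the wrong side of the globe.)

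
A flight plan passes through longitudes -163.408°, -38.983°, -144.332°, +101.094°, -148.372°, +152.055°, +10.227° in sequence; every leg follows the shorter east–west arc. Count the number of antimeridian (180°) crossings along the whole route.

Leg 1: -163.408° → -38.983°, shortest Δλ = 124.425° (east) — does not cross 180°.
Leg 2: -38.983° → -144.332°, shortest Δλ = -105.349° (west) — does not cross 180°.
Leg 3: -144.332° → +101.094°, shortest Δλ = -114.574° (west) — crosses 180°.
Leg 4: +101.094° → -148.372°, shortest Δλ = 110.534° (east) — crosses 180°.
Leg 5: -148.372° → +152.055°, shortest Δλ = -59.573° (west) — crosses 180°.
Leg 6: +152.055° → +10.227°, shortest Δλ = -141.828° (west) — does not cross 180°.
Total crossings: 3.

3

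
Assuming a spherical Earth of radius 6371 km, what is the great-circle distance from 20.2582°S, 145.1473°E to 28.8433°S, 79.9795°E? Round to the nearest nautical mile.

Δλ = 79.9795 − 145.1473 = -65.1678°.
Δφ = -28.8433 − -20.2582 = -8.5851°.
a = sin²(Δφ/2) + cos φ₁ · cos φ₂ · sin²(Δλ/2) = 0.243928.
c = 2·atan2(√a, √(1−a)) = 1.03312 rad → d = 6371·c ≈ 6581.99 km ≈ 3553.99 nmi.

3554 nmi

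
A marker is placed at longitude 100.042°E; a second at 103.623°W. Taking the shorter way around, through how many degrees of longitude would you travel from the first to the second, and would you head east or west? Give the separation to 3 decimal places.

156.335° east

Raw difference: -103.623 − 100.042 = -203.665°.
Normalise into (−180°, 180°]: -203.665° + 360° = 156.335°.
Positive ⇒ the second point lies to the east; separation 156.335°.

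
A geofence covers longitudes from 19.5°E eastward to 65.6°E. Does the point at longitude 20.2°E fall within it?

Yes

Band width going east from +19.5° to +65.6°: ((65.6 − 19.5) mod 360) = 46.1°.
Offset of +20.2° east of the west edge: ((20.2 − 19.5) mod 360) = 0.7°.
0.7° ≤ 46.1° ⇒ inside.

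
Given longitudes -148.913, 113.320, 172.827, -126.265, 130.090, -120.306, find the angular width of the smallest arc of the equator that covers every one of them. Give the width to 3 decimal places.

Sort the longitudes: -148.913°, -126.265°, -120.306°, +113.320°, +130.090°, +172.827°.
Eastward gaps between consecutive values (wrapping around): 22.648°, 5.959°, 233.626°, 16.770°, 42.737°, 38.260°.
Largest gap = 233.626° ⇒ minimal covering band is its complement: 360° − 233.626° = 126.374°.
Band runs from +113.320° eastward to -120.306°, crossing the antimeridian.

126.374°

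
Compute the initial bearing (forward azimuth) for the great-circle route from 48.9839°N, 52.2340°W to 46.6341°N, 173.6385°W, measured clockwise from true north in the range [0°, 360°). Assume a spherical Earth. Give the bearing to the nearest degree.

Δλ = -173.6385 − -52.2340 = -121.4045°.
θ = atan2( sin Δλ · cos φ₂ , cos φ₁ · sin φ₂ − sin φ₁ · cos φ₂ · cos Δλ )
  = atan2(-0.58607, 0.74707) = -38.114° → normalised to [0°, 360°): 321.886°.

322°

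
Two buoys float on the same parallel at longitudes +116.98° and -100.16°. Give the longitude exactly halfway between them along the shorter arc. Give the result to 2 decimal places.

Signed shortest Δλ from +116.98° to -100.16° is +142.86°.
Midpoint longitude = +116.98° + (+142.86°)/2 = +116.98° + 71.43° = +188.41°.
Normalise into (−180°, 180°]: -171.59°.
(The naïve average (+116.98 + -100.16)/2 = 8.41° is on the wrong side of the globe.)

-171.59°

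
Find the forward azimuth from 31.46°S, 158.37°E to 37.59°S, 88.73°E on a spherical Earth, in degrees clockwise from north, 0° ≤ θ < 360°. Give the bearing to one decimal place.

Δλ = 88.73 − 158.37 = -69.64°.
θ = atan2( sin Δλ · cos φ₂ , cos φ₁ · sin φ₂ − sin φ₁ · cos φ₂ · cos Δλ )
  = atan2(-0.74289, -0.37646) = -116.873° → normalised to [0°, 360°): 243.127°.

243.1°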